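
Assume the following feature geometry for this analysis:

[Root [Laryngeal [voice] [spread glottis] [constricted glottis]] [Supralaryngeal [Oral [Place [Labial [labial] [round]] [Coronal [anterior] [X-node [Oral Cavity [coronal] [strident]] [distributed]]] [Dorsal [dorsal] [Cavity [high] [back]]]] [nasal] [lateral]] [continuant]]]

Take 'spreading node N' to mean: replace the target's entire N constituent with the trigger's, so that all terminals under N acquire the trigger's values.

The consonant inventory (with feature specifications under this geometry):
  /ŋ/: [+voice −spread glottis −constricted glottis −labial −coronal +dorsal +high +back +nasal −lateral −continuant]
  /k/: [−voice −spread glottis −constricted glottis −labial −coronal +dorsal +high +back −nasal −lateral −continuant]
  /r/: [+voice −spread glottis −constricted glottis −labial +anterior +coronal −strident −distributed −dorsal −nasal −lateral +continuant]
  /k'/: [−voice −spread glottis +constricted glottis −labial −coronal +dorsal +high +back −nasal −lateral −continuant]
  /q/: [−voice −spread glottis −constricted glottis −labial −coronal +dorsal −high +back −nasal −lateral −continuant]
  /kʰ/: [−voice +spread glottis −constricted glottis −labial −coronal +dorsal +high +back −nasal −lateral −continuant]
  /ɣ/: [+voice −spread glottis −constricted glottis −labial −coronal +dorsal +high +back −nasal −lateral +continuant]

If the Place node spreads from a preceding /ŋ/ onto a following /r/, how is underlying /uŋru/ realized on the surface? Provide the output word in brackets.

[uŋɣu]

Terminals under Place in this geometry: [labial], [round], [anterior], [coronal], [strident], [distributed], [dorsal], [high], [back].
The target acquires /ŋ/'s values for everything under Place — [−labial], [−coronal], [+dorsal], [+high], [+back] — while keeping its own [voice], [spread glottis], [constricted glottis], ….
Among the inventory, only /ɣ/ has exactly this specification, giving the surface form [uŋɣu].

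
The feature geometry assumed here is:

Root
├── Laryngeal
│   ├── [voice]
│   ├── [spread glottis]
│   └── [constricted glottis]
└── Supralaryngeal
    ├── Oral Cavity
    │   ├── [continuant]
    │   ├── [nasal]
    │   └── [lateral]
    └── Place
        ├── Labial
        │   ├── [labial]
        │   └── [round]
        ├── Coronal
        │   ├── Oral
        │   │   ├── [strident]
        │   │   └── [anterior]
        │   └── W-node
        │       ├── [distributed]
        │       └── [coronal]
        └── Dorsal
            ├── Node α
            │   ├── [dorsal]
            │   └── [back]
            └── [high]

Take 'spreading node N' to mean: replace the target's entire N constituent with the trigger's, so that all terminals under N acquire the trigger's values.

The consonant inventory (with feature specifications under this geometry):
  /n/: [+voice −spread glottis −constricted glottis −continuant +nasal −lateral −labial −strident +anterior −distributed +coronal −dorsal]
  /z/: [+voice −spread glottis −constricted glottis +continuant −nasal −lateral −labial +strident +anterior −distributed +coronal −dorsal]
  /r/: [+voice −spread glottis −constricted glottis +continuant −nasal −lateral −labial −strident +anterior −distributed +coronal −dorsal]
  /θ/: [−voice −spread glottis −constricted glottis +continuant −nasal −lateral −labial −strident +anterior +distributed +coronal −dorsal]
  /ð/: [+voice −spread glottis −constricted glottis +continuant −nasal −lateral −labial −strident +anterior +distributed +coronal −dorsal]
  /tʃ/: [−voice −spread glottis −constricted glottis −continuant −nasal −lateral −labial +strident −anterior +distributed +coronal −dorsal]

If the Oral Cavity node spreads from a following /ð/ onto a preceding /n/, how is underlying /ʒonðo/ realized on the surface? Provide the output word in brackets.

Terminals under Oral Cavity in this geometry: [continuant], [nasal], [lateral].
Spreading Oral Cavity from /ð/ onto /n/ replaces those values with /ð/'s: [+continuant], [−nasal], [−lateral]. Features outside Oral Cavity ([voice], [spread glottis], [constricted glottis], …) stay as in /n/.
This feature bundle is that of [r], so /ʒonðo/ surfaces as [ʒorðo].

[ʒorðo]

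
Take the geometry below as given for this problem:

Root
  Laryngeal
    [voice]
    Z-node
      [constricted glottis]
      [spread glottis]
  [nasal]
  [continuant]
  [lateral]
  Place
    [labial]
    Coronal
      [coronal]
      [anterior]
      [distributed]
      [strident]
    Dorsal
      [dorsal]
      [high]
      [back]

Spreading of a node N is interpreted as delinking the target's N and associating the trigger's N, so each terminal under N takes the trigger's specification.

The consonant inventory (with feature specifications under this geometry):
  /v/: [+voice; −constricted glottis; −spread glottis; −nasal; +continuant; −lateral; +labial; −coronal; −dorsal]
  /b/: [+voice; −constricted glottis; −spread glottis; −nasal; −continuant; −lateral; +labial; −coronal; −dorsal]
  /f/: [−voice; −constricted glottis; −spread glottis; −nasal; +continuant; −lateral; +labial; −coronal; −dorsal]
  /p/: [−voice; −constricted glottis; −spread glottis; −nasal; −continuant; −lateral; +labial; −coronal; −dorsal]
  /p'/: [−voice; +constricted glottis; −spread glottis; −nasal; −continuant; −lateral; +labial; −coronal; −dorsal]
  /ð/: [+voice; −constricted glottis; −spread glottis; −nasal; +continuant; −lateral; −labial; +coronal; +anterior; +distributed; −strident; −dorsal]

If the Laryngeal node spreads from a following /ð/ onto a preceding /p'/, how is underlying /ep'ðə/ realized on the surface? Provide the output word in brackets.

Terminals under Laryngeal in this geometry: [voice], [constricted glottis], [spread glottis].
Spreading Laryngeal from /ð/ onto /p'/ replaces those values with /ð/'s: [+voice], [−constricted glottis], [−spread glottis]. Features outside Laryngeal ([nasal], [continuant], [lateral], …) stay as in /p'/.
This feature bundle is that of [b], so /ep'ðə/ surfaces as [ebðə].

[ebðə]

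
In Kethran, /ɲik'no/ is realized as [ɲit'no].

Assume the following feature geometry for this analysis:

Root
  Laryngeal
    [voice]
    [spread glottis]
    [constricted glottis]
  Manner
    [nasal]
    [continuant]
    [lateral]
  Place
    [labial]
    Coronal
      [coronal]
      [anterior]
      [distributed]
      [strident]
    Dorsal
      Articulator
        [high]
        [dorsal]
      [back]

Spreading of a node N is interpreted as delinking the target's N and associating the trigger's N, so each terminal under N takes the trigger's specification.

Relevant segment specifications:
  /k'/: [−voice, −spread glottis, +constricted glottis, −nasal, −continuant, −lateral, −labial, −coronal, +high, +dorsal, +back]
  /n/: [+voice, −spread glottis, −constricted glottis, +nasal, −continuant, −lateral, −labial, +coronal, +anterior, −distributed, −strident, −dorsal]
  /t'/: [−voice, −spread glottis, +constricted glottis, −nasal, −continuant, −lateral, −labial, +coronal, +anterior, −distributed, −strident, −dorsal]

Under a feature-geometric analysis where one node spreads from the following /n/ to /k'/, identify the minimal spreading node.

Place

Feature comparison: [coronal], [anterior], [distributed], [strident], [dorsal], [high], [back] differ between /k'/ and [t']; the remaining terminals match.
These terminals are all dominated by Place, and no proper subconstituent of Place covers them all; Place is their lowest common ancestor.
Delinking /k'/'s Place and associating /n/'s Place gives precisely the feature bundle of [t'].
[nasal], [voice] — on which /n/ differs from /k'/ — are unchanged, so Root cannot have spread; the constituent is no larger than Place.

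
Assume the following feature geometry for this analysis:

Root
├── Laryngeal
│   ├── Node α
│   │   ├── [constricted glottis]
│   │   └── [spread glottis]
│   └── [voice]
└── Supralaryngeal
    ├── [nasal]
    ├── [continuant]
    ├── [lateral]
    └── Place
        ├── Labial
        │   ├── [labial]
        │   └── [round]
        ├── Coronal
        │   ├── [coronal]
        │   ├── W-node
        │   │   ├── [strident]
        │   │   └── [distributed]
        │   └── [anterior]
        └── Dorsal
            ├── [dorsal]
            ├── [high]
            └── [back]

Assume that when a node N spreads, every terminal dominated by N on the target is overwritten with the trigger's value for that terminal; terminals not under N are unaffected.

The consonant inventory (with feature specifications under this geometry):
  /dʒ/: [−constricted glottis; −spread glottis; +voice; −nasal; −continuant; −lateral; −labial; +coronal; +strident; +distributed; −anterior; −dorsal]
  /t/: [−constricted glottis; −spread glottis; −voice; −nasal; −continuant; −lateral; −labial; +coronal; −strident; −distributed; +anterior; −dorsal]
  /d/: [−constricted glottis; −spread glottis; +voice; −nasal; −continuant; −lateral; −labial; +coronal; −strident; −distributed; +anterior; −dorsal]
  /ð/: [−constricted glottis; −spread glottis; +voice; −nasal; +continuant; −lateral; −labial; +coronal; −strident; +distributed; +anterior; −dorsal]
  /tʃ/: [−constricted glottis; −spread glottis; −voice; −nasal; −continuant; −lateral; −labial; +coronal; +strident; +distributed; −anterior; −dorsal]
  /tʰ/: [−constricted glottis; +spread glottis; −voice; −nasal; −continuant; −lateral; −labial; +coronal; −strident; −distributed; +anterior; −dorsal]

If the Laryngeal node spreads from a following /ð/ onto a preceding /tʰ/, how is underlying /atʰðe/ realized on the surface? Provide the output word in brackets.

[adðe]

The Laryngeal node dominates the terminals [constricted glottis], [spread glottis], [voice].
Spreading Laryngeal from /ð/ onto /tʰ/ replaces those values with /ð/'s: [−constricted glottis], [−spread glottis], [+voice]. Features outside Laryngeal ([nasal], [continuant], [lateral], …) stay as in /tʰ/.
The resulting bundle matches /d/ in the inventory; substituting it for /tʰ/ gives [adðe].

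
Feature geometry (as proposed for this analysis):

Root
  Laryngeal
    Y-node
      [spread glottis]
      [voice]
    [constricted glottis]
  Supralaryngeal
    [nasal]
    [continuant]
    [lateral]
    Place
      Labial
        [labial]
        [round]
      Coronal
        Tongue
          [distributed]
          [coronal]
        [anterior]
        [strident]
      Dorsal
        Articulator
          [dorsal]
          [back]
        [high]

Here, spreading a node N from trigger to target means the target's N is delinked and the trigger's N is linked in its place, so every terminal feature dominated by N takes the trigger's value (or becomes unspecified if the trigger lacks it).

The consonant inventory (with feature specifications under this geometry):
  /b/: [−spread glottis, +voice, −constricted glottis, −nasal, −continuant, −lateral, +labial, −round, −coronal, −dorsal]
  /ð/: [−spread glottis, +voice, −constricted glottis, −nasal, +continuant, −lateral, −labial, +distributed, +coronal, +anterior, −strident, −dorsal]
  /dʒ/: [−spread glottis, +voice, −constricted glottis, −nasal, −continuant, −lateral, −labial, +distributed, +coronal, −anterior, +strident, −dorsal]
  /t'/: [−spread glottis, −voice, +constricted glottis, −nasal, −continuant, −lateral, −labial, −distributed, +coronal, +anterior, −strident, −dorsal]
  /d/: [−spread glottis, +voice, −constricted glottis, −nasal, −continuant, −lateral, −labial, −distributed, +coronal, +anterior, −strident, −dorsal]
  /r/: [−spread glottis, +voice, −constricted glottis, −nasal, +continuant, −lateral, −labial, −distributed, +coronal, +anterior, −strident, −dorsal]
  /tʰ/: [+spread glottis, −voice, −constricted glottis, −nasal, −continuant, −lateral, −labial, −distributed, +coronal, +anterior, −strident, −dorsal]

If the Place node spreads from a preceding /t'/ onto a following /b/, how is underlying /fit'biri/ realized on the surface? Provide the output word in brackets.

[fit'diri]

Terminals under Place in this geometry: [labial], [round], [distributed], [coronal], [anterior], [strident], [dorsal], [back], [high].
After delinking /b/'s Place and linking /t'/'s, the affected terminals become [−labial], [−distributed], [+coronal], [+anterior], [−strident], [−dorsal]; [spread glottis], [voice], [constricted glottis], … (outside Place) are retained from /b/.
The resulting bundle matches /d/ in the inventory; substituting it for /b/ gives [fit'diri].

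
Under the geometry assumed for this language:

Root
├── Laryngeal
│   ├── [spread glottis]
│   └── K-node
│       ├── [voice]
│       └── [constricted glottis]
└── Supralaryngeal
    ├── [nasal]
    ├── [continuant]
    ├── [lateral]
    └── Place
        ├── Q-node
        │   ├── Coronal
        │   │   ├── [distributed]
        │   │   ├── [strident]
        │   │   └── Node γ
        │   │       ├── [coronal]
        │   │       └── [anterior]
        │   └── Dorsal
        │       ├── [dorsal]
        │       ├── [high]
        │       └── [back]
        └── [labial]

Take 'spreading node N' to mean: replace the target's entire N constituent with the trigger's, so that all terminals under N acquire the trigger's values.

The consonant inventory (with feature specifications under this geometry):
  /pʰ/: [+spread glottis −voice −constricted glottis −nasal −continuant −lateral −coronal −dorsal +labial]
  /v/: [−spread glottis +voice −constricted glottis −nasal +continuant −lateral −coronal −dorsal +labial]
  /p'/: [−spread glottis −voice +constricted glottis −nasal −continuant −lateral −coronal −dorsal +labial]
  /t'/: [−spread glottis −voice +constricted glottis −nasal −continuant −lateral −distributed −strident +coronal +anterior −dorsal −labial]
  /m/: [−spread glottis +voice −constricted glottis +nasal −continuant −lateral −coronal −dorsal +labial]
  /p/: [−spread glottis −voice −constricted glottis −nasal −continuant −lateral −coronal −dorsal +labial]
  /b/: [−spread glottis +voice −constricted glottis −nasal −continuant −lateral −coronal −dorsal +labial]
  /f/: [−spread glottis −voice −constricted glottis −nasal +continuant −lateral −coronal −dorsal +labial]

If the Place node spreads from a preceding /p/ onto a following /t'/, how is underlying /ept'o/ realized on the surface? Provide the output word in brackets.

[epp'o]

The Place node dominates the terminals [distributed], [strident], [coronal], [anterior], [dorsal], [high], [back], [labial].
The target acquires /p/'s values for everything under Place — [−coronal], [−dorsal], [+labial] — while keeping its own [spread glottis], [voice], [constricted glottis], ….
Among the inventory, only /p'/ has exactly this specification, giving the surface form [epp'o].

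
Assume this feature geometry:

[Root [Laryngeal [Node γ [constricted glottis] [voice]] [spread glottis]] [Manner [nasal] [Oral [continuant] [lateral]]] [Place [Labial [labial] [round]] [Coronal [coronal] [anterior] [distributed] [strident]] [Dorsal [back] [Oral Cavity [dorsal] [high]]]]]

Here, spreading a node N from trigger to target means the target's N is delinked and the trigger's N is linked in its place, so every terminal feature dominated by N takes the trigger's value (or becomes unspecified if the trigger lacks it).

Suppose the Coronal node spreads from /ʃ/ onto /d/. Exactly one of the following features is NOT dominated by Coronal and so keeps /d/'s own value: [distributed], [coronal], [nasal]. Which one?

[nasal]

The terminals dominated by Coronal are [coronal], [anterior], [distributed], [strident].
[coronal], [distributed] all lie under Coronal, so they are overwritten when Coronal spreads.
But [nasal] is a dependent of Manner, outside Coronal; it is therefore untouched by the spreading.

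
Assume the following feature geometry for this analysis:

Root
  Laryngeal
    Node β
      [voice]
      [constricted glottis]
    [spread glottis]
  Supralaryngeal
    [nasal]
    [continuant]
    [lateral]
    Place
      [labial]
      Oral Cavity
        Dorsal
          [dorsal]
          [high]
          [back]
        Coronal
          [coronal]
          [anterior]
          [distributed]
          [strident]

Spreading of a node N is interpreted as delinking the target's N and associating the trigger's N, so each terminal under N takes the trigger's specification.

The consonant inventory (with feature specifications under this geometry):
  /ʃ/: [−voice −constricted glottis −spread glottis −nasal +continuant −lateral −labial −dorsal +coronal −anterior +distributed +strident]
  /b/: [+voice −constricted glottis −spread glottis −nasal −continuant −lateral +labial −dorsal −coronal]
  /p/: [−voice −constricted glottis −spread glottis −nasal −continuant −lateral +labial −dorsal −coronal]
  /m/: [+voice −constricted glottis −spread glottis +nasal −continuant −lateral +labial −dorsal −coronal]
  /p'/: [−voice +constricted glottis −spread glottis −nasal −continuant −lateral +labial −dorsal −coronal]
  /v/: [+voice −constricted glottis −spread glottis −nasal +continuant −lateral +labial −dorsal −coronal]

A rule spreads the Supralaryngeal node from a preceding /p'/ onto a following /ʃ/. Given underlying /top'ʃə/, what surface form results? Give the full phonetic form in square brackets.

Terminals under Supralaryngeal in this geometry: [nasal], [continuant], [lateral], [labial], [dorsal], [high], [back], [coronal], [anterior], [distributed], [strident].
The target acquires /p'/'s values for everything under Supralaryngeal — [−nasal], [−continuant], [−lateral], [+labial], [−dorsal], [−coronal] — while keeping its own [voice], [constricted glottis], [spread glottis].
This feature bundle is that of [p], so /top'ʃə/ surfaces as [top'pə].

[top'pə]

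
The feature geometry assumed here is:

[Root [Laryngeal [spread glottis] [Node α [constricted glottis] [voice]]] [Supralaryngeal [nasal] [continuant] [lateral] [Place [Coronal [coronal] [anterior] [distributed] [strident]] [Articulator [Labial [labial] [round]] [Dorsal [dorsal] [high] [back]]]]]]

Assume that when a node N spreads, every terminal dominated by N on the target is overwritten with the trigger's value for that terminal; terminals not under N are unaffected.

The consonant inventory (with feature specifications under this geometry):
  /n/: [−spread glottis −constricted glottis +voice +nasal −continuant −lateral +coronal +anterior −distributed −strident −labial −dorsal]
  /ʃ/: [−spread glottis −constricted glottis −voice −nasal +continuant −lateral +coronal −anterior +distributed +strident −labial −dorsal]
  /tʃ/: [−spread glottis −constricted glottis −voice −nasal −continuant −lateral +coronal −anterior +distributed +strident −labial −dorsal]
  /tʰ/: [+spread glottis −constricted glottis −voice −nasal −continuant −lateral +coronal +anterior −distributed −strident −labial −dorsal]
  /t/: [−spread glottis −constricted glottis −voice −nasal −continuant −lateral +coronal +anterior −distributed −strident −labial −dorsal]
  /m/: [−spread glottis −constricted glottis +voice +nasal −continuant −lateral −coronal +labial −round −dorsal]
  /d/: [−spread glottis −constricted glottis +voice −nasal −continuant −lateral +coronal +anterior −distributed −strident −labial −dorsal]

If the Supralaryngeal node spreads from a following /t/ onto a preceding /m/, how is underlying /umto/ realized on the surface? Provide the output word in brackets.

The Supralaryngeal node dominates the terminals [nasal], [continuant], [lateral], [coronal], [anterior], [distributed], [strident], [labial], [round], [dorsal], [high], [back].
Spreading Supralaryngeal from /t/ onto /m/ replaces those values with /t/'s: [−nasal], [−continuant], [−lateral], [+coronal], [+anterior], [−distributed], [−strident], [−labial], [−dorsal]. Features outside Supralaryngeal ([spread glottis], [constricted glottis], [voice]) stay as in /m/.
This feature bundle is that of [d], so /umto/ surfaces as [udto].

[udto]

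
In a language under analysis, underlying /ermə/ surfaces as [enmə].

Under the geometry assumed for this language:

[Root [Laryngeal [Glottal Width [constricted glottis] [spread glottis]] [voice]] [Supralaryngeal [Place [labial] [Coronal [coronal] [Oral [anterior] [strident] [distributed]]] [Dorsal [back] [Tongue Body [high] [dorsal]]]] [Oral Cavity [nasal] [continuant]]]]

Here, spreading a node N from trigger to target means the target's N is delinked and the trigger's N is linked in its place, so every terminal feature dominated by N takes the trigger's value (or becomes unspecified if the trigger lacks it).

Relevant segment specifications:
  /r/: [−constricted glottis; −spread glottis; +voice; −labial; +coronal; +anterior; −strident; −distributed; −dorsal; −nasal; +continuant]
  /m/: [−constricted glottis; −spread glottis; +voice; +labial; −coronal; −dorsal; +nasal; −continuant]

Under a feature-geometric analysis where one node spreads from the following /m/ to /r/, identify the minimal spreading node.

Comparing /r/ with its surface form [n], the features that change are [nasal], [continuant].
The smallest constituent containing every changed terminal is Oral Cavity — each of its daughters lacks at least one of the affected features.
If Oral Cavity spreads, every terminal under it takes /m/'s value, producing [n] as observed.
Had Supralaryngeal or a higher node spread, [coronal], [labial] would have taken /m/'s values; they stay as in /r/, confirming the spreading constituent is exactly Oral Cavity.

Oral Cavity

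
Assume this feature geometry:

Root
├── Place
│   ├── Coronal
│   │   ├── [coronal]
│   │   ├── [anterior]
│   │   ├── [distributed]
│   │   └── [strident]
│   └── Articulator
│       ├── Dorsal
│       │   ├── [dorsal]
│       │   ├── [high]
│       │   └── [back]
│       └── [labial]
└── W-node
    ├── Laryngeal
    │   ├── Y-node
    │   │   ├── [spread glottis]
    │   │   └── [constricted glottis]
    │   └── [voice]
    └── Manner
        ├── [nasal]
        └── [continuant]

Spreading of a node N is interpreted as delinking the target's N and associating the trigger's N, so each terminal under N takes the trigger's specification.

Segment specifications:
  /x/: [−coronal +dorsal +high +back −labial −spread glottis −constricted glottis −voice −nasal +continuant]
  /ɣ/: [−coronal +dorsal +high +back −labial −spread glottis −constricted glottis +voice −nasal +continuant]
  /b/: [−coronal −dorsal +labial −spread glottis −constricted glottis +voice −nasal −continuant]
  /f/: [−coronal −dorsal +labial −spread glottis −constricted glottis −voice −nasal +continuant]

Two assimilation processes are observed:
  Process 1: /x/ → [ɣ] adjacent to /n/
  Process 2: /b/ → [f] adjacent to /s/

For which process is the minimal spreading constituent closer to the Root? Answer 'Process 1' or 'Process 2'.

Process 1: the feature that changes is [voice]; the minimal node is [voice] (depth 3).
Process 2: the features that change are [voice], [continuant]; the minimal node is W-node (depth 1).
W-node is closer to Root than [voice], so Process 2 spreads the higher node.

Process 2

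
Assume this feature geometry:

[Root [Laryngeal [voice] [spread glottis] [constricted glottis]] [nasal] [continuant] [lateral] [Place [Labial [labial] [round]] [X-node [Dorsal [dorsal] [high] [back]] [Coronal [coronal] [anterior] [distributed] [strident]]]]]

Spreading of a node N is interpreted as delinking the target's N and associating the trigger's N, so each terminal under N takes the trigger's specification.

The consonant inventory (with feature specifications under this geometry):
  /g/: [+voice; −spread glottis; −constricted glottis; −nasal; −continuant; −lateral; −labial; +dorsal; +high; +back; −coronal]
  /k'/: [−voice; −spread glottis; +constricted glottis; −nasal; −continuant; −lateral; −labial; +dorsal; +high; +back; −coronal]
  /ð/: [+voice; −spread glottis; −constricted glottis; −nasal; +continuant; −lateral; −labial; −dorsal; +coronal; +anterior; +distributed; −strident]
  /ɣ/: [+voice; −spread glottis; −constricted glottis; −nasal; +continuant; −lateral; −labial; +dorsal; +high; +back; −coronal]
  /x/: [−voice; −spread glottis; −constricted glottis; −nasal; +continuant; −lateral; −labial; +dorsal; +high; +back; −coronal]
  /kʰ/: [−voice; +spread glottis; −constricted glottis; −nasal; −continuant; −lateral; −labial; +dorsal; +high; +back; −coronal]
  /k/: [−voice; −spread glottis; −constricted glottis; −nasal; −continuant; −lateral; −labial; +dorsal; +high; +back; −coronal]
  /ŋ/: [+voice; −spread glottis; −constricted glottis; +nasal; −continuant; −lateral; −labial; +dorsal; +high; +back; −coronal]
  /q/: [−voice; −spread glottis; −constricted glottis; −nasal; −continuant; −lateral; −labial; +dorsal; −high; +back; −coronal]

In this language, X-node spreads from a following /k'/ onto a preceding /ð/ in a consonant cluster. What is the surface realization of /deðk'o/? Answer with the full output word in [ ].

[deɣk'o]

X-node immediately or transitively dominates [dorsal], [high], [back], [coronal], [anterior], [distributed], [strident].
Spreading X-node from /k'/ onto /ð/ replaces those values with /k'/'s: [+dorsal], [+high], [+back], [−coronal]. Features outside X-node ([voice], [spread glottis], [constricted glottis], …) stay as in /ð/.
Among the inventory, only /ɣ/ has exactly this specification, giving the surface form [deɣk'o].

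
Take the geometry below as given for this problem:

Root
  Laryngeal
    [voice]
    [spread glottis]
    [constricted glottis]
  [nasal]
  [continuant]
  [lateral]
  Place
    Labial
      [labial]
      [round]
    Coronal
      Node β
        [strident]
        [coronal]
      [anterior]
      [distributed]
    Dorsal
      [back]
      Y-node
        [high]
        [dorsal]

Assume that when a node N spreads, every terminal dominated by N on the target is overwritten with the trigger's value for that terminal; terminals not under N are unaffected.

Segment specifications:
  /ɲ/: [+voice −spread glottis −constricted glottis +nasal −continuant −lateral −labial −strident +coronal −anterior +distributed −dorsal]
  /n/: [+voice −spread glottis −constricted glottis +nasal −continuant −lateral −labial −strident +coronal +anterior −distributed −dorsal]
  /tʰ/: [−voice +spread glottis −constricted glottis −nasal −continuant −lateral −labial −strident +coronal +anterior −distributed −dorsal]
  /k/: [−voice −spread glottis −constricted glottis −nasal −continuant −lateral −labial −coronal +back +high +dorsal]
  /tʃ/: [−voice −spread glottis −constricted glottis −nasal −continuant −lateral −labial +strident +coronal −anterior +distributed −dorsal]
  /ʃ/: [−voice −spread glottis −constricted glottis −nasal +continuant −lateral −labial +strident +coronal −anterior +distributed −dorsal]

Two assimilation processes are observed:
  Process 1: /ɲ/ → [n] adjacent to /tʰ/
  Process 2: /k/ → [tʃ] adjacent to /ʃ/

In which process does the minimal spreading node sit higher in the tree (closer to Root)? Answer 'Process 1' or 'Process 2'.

Process 2

Process 1 alters [anterior], [distributed]; the lowest common ancestor is Coronal (depth 2 from Root).
Process 2 alters [coronal], [anterior], [distributed], [strident], [dorsal], [high], [back]; the lowest common ancestor is Place (depth 1 from Root).
Place (depth 1) sits above Coronal (depth 2), making Process 2 the one with the higher spreading node.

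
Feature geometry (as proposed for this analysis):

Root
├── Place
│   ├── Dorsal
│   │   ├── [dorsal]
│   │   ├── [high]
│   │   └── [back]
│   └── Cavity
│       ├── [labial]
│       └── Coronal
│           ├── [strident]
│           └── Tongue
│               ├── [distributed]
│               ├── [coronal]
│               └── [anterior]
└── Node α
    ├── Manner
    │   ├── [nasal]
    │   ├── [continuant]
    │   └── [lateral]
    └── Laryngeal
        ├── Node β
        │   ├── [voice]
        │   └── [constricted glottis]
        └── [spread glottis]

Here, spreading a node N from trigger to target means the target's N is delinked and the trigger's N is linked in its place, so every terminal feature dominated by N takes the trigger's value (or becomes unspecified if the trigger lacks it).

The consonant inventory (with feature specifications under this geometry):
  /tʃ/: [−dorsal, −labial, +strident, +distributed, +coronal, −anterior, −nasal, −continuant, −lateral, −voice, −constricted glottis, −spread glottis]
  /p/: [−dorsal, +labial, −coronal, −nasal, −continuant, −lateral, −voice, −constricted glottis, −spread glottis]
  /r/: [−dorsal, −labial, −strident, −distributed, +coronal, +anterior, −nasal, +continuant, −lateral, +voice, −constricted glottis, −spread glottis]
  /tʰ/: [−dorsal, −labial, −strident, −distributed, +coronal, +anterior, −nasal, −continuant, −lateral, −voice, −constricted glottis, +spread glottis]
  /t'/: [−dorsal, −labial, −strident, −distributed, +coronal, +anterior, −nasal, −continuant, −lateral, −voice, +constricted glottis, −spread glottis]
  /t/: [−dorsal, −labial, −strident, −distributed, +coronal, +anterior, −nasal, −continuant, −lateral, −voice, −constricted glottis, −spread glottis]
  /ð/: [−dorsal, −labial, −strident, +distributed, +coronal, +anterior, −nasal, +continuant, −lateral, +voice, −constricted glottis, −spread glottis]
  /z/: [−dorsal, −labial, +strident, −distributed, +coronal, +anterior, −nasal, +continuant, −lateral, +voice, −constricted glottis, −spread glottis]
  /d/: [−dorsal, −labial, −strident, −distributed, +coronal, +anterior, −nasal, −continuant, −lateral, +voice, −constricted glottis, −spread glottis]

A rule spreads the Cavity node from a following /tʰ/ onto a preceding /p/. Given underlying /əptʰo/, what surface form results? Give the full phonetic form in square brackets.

[əttʰo]

Terminals under Cavity in this geometry: [labial], [strident], [distributed], [coronal], [anterior].
The target acquires /tʰ/'s values for everything under Cavity — [−labial], [−strident], [−distributed], [+coronal], [+anterior] — while keeping its own [dorsal], [nasal], [continuant], ….
This feature bundle is that of [t], so /əptʰo/ surfaces as [əttʰo].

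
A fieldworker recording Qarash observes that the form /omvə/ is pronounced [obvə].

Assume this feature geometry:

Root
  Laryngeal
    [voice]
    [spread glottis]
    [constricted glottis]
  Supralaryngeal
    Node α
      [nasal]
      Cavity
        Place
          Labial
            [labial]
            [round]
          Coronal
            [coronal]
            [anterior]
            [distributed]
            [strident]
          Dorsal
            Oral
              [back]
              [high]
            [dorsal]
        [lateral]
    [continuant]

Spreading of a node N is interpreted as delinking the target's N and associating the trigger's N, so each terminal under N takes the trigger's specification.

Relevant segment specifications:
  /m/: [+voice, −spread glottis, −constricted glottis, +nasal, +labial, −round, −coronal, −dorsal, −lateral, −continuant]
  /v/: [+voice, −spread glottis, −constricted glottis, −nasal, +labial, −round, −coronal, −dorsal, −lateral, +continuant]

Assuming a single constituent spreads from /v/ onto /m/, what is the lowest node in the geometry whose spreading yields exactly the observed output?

[nasal]

/m/ and [b] differ in [nasal]; every other specified feature is identical.
Only a single terminal changes, and /v/ supplies the new value, so [nasal] itself is the minimal spreading constituent.
[continuant] stays as in /m/ although /v/ differs there, so no node dominating it spread; among the remaining candidates [nasal] is the lowest that derives the output.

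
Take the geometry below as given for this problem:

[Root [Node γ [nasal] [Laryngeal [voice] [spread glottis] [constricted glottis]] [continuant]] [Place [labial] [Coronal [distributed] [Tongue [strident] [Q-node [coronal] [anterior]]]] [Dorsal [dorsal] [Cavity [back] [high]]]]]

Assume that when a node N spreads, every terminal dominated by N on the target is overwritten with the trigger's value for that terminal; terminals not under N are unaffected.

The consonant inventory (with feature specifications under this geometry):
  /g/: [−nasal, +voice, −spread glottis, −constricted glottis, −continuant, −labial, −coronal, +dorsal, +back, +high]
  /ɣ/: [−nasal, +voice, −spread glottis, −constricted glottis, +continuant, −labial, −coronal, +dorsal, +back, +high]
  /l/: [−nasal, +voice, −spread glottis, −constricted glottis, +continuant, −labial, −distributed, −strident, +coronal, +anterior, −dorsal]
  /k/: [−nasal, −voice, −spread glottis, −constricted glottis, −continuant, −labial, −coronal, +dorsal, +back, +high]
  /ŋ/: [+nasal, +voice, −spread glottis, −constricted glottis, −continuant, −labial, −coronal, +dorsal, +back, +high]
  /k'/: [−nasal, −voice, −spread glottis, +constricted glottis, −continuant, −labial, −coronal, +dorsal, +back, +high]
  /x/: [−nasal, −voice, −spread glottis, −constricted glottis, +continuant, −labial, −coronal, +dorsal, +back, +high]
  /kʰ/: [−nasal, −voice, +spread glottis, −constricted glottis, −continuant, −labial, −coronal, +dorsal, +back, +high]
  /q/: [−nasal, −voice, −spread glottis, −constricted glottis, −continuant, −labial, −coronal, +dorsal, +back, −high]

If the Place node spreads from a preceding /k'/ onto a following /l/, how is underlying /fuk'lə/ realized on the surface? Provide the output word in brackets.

Terminals under Place in this geometry: [labial], [distributed], [strident], [coronal], [anterior], [dorsal], [back], [high].
The target acquires /k'/'s values for everything under Place — [−labial], [−coronal], [+dorsal], [+back], [+high] — while keeping its own [nasal], [voice], [spread glottis], ….
This feature bundle is that of [ɣ], so /fuk'lə/ surfaces as [fuk'ɣə].

[fuk'ɣə]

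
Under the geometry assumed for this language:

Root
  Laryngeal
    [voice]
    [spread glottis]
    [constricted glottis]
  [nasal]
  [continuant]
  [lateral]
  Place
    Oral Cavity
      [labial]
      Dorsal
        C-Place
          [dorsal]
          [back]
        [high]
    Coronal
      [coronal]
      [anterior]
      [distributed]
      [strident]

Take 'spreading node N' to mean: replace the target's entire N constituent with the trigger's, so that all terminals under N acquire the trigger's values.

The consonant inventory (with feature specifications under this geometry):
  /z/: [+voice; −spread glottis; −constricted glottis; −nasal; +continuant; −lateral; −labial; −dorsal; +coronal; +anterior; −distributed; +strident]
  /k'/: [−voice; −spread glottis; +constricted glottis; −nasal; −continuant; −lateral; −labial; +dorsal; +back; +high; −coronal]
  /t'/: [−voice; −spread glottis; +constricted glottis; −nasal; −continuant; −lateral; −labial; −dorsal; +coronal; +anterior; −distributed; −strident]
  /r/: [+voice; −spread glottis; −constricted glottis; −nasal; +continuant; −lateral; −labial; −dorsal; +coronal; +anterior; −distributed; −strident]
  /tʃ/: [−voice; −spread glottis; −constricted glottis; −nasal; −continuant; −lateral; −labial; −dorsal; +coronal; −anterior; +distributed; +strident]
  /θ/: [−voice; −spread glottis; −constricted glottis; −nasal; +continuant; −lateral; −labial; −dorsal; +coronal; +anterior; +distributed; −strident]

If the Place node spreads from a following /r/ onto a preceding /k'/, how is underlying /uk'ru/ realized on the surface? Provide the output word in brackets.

Terminals under Place in this geometry: [labial], [dorsal], [back], [high], [coronal], [anterior], [distributed], [strident].
The target acquires /r/'s values for everything under Place — [−labial], [−dorsal], [+coronal], [+anterior], [−distributed], [−strident] — while keeping its own [voice], [spread glottis], [constricted glottis], ….
Among the inventory, only /t'/ has exactly this specification, giving the surface form [ut'ru].

[ut'ru]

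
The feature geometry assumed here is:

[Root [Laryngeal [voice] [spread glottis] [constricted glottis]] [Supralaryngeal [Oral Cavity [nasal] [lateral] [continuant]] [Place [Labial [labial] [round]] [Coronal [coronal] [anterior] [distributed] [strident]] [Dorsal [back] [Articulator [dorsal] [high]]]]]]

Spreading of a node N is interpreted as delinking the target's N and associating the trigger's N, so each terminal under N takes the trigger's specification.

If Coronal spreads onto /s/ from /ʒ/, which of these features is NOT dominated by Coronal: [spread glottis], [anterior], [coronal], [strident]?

Under this geometry, Coronal contains [coronal], [anterior], [distributed], [strident].
Of the listed options, [coronal], [anterior], [strident] are among these and would be overwritten by spreading Coronal.
But [spread glottis] is a dependent of Laryngeal, outside Coronal; it is therefore untouched by the spreading.

[spread glottis]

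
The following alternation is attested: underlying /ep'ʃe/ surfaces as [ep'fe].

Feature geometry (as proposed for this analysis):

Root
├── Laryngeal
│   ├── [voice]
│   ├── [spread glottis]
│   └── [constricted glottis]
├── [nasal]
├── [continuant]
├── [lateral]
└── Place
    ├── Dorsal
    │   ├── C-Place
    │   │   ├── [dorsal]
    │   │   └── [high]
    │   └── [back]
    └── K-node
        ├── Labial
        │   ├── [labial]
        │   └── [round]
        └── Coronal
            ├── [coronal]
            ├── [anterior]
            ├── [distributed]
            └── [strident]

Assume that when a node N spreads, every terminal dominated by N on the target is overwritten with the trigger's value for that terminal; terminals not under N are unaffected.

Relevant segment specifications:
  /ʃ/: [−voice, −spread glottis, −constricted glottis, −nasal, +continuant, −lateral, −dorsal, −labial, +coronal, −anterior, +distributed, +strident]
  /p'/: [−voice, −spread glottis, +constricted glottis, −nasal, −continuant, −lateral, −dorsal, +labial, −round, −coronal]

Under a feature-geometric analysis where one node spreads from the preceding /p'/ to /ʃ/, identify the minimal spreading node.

K-node

Comparing /ʃ/ with its surface form [f], the features that change are [labial], [round], [coronal], [anterior], [distributed], [strident].
These terminals are all dominated by K-node, and no proper subconstituent of K-node covers them all; K-node is their lowest common ancestor.
Delinking /ʃ/'s K-node and associating /p'/'s K-node gives precisely the feature bundle of [f].
[continuant], [constricted glottis] stay as in /ʃ/ although /p'/ differs there, so no node dominating them spread; among the remaining candidates K-node is the lowest that derives the output.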